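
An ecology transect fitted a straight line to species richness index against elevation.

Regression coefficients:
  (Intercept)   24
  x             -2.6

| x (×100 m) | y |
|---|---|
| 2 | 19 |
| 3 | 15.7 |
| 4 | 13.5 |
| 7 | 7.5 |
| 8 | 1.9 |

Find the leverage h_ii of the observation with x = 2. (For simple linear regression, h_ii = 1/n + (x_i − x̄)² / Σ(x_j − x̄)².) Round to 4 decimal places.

h = 0.4925

x̄ = (2 + 3 + 4 + 7 + 8)/5 = 4.8
Σ(x − x̄)² = 7.84 + 3.24 + 0.64 + 4.84 + 10.24 = 26.8
h = 1/5 + (-2.8)²/26.8 = 0.2 + 0.292537 = 0.4925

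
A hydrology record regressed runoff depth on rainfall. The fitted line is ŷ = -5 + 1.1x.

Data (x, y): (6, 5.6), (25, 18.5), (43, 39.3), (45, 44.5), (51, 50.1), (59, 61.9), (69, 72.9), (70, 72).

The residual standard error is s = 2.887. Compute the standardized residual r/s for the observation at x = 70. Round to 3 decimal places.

ŷ = -5 + 1.1·70 = 72
r = 72 − 72 = 0
r/s = 0 / 2.887 = 0.000

0.000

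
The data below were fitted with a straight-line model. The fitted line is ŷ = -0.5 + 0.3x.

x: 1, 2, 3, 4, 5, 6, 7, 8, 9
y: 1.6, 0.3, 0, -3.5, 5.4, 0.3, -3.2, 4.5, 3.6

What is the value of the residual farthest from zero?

e = -4.8

x=1: ŷ = -0.5 + 0.3·1 = -0.2; e = 1.6 − (-0.2) = 1.8
x=2: ŷ = -0.5 + 0.3·2 = 0.1; e = 0.3 − 0.1 = 0.2
x=3: ŷ = -0.5 + 0.3·3 = 0.4; e = 0 − 0.4 = -0.4
x=4: ŷ = -0.5 + 0.3·4 = 0.7; e = -3.5 − 0.7 = -4.2
x=5: ŷ = -0.5 + 0.3·5 = 1; e = 5.4 − 1 = 4.4
x=6: ŷ = -0.5 + 0.3·6 = 1.3; e = 0.3 − 1.3 = -1
x=7: ŷ = -0.5 + 0.3·7 = 1.6; e = -3.2 − 1.6 = -4.8
x=8: ŷ = -0.5 + 0.3·8 = 1.9; e = 4.5 − 1.9 = 2.6
x=9: ŷ = -0.5 + 0.3·9 = 2.2; e = 3.6 − 2.2 = 1.4
Largest |e| is 4.8 at x = 7, residual -4.8.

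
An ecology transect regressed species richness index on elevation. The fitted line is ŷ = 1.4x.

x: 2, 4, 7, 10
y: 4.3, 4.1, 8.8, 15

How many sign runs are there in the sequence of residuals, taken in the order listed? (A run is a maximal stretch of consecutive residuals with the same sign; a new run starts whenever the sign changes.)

3 runs

x=2: ŷ = 1.4·2 = 2.8; e = 4.3 − 2.8 = 1.5
x=4: ŷ = 1.4·4 = 5.6; e = 4.1 − 5.6 = -1.5
x=7: ŷ = 1.4·7 = 9.8; e = 8.8 − 9.8 = -1
x=10: ŷ = 1.4·10 = 14; e = 15 − 14 = 1
Signs: + − − +
Runs: +×1, −×2, +×1 → 3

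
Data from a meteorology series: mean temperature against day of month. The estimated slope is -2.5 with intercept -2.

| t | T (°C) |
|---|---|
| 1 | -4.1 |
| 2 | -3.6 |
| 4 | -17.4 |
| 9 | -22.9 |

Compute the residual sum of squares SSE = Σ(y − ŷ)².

t=1: T̂ = -2 − 2.5·1 = -4.5; r = -4.1 − (-4.5) = 0.4
t=2: T̂ = -2 − 2.5·2 = -7; r = -3.6 − (-7) = 3.4
t=4: T̂ = -2 − 2.5·4 = -12; r = -17.4 − (-12) = -5.4
t=9: T̂ = -2 − 2.5·9 = -24.5; r = -22.9 − (-24.5) = 1.6
SSE = 0.16 + 11.56 + 29.16 + 2.56 = 43.44

SSE = 43.44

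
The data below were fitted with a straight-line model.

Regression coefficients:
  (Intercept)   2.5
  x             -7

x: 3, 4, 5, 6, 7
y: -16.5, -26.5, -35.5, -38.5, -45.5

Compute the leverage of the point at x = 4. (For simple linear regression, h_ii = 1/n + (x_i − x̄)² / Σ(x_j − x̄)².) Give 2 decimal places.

h = 0.30

x̄ = (3 + 4 + 5 + 6 + 7)/5 = 5
Σ(x − x̄)² = 4 + 1 + 0 + 1 + 4 = 10
h = 1/5 + (-1)²/10 = 0.2 + 0.1 = 0.30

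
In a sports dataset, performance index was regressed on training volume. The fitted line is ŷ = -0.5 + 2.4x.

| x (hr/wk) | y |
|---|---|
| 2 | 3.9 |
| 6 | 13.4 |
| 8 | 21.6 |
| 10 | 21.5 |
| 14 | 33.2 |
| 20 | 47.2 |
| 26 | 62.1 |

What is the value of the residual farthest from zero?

x=2: ŷ = -0.5 + 2.4·2 = 4.3; r = 3.9 − 4.3 = -0.4
x=6: ŷ = -0.5 + 2.4·6 = 13.9; r = 13.4 − 13.9 = -0.5
x=8: ŷ = -0.5 + 2.4·8 = 18.7; r = 21.6 − 18.7 = 2.9
x=10: ŷ = -0.5 + 2.4·10 = 23.5; r = 21.5 − 23.5 = -2
x=14: ŷ = -0.5 + 2.4·14 = 33.1; r = 33.2 − 33.1 = 0.1
x=20: ŷ = -0.5 + 2.4·20 = 47.5; r = 47.2 − 47.5 = -0.3
x=26: ŷ = -0.5 + 2.4·26 = 61.9; r = 62.1 − 61.9 = 0.2
Largest |r| is 2.9 at x = 8, residual 2.9.

r = 2.9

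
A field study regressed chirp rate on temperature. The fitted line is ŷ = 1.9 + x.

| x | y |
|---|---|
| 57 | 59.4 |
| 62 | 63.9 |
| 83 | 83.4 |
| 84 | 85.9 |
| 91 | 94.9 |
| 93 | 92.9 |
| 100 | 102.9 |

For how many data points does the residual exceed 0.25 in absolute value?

x=57: ŷ = 1.9 + 57 = 58.9; r = 59.4 − 58.9 = 0.5
x=62: ŷ = 1.9 + 62 = 63.9; r = 63.9 − 63.9 = 0
x=83: ŷ = 1.9 + 83 = 84.9; r = 83.4 − 84.9 = -1.5
x=84: ŷ = 1.9 + 84 = 85.9; r = 85.9 − 85.9 = 0
x=91: ŷ = 1.9 + 91 = 92.9; r = 94.9 − 92.9 = 2
x=93: ŷ = 1.9 + 93 = 94.9; r = 92.9 − 94.9 = -2
x=100: ŷ = 1.9 + 100 = 101.9; r = 102.9 − 101.9 = 1
|r| > 0.25: x=57 (|r|=0.5), x=83 (|r|=1.5), x=91 (|r|=2), x=93 (|r|=2), x=100 (|r|=1) → 5

5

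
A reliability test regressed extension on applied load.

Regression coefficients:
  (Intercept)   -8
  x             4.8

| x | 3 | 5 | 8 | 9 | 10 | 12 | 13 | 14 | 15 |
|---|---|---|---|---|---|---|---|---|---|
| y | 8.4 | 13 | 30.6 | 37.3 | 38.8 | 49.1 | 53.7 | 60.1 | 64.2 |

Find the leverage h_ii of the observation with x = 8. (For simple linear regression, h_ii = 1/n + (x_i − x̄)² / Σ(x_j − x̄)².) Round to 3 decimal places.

h = 0.138

x̄ = (3 + 5 + 8 + 9 + 10 + 12 + 13 + 14 + 15)/9 = 9.88889
Σ(x − x̄)² = 47.4568 + 23.9012 + 3.5679 + 0.790123 + 0.0123457 + 4.45679 + 9.67901 + 16.9012 + 26.1235 = 132.889
h = 1/9 + (-1.88889)²/132.889 = 0.111111 + 0.0268488 = 0.138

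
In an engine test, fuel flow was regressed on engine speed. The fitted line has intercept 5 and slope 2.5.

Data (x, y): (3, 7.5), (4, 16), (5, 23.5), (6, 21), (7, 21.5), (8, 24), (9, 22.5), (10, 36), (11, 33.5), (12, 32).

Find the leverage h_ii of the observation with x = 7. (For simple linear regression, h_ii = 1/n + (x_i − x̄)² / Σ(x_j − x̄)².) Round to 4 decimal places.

x̄ = (3 + 4 + 5 + 6 + 7 + 8 + 9 + 10 + 11 + 12)/10 = 7.5
Σ(x − x̄)² = 20.25 + 12.25 + 6.25 + 2.25 + 0.25 + 0.25 + 2.25 + 6.25 + 12.25 + 20.25 = 82.5
h = 1/10 + (-0.5)²/82.5 = 0.1 + 0.0030303 = 0.1030

h = 0.1030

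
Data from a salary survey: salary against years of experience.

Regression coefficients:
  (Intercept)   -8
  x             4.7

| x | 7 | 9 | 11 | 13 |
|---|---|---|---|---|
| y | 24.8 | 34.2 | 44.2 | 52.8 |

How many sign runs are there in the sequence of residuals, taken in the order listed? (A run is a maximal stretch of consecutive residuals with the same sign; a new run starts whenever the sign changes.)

x=7: ŷ = -8 + 4.7·7 = 24.9; e = 24.8 − 24.9 = -0.1
x=9: ŷ = -8 + 4.7·9 = 34.3; e = 34.2 − 34.3 = -0.1
x=11: ŷ = -8 + 4.7·11 = 43.7; e = 44.2 − 43.7 = 0.5
x=13: ŷ = -8 + 4.7·13 = 53.1; e = 52.8 − 53.1 = -0.3
Signs: − − + −
Runs: −×2, +×1, −×1 → 3

3 runs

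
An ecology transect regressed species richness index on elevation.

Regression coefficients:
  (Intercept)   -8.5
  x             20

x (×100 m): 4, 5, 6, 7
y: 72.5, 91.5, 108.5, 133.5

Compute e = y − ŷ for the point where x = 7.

ŷ = -8.5 + 20·7 = 131.5
e = 133.5 − 131.5 = 2

e = 2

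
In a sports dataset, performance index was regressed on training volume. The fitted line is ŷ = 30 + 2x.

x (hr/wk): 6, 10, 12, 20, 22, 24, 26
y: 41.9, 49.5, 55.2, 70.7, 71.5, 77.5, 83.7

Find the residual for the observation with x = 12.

r = 1.2

ŷ = 30 + 2·12 = 54
r = 55.2 − 54 = 1.2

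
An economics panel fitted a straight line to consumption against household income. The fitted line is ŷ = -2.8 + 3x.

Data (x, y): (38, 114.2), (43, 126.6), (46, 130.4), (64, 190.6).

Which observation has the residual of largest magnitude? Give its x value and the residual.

x = 46, r = -4.8

x=38: ŷ = -2.8 + 3·38 = 111.2; r = 114.2 − 111.2 = 3
x=43: ŷ = -2.8 + 3·43 = 126.2; r = 126.6 − 126.2 = 0.4
x=46: ŷ = -2.8 + 3·46 = 135.2; r = 130.4 − 135.2 = -4.8
x=64: ŷ = -2.8 + 3·64 = 189.2; r = 190.6 − 189.2 = 1.4
Largest |r| is 4.8 at x = 46, residual -4.8.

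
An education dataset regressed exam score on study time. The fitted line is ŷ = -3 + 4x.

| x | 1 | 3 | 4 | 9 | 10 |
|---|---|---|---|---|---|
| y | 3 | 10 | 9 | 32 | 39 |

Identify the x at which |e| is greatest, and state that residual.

x = 4, e = -4

x=1: ŷ = -3 + 4·1 = 1; e = 3 − 1 = 2
x=3: ŷ = -3 + 4·3 = 9; e = 10 − 9 = 1
x=4: ŷ = -3 + 4·4 = 13; e = 9 − 13 = -4
x=9: ŷ = -3 + 4·9 = 33; e = 32 − 33 = -1
x=10: ŷ = -3 + 4·10 = 37; e = 39 − 37 = 2
Largest |e| is 4 at x = 4, residual -4.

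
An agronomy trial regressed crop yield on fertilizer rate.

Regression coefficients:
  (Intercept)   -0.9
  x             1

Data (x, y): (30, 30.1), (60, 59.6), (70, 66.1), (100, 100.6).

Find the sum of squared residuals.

x=30: ŷ = -0.9 + 30 = 29.1; e = 30.1 − 29.1 = 1
x=60: ŷ = -0.9 + 60 = 59.1; e = 59.6 − 59.1 = 0.5
x=70: ŷ = -0.9 + 70 = 69.1; e = 66.1 − 69.1 = -3
x=100: ŷ = -0.9 + 100 = 99.1; e = 100.6 − 99.1 = 1.5
SSE = 1 + 0.25 + 9 + 2.25 = 12.5

SSE = 12.5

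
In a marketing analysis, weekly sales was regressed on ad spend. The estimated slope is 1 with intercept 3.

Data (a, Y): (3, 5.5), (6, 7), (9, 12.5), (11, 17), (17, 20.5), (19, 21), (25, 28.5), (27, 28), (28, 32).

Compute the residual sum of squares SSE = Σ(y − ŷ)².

SSE = 20

a=3: Ŷ = 3 + 3 = 6; r = 5.5 − 6 = -0.5
a=6: Ŷ = 3 + 6 = 9; r = 7 − 9 = -2
a=9: Ŷ = 3 + 9 = 12; r = 12.5 − 12 = 0.5
a=11: Ŷ = 3 + 11 = 14; r = 17 − 14 = 3
a=17: Ŷ = 3 + 17 = 20; r = 20.5 − 20 = 0.5
a=19: Ŷ = 3 + 19 = 22; r = 21 − 22 = -1
a=25: Ŷ = 3 + 25 = 28; r = 28.5 − 28 = 0.5
a=27: Ŷ = 3 + 27 = 30; r = 28 − 30 = -2
a=28: Ŷ = 3 + 28 = 31; r = 32 − 31 = 1
SSE = 0.25 + 4 + 0.25 + 9 + 0.25 + 1 + 0.25 + 4 + 1 = 20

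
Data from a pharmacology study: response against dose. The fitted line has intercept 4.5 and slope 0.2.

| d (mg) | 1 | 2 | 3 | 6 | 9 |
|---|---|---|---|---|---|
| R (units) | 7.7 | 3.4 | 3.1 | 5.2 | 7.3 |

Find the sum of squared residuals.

d=1: ŷ = 4.5 + 0.2·1 = 4.7; e = 7.7 − 4.7 = 3
d=2: ŷ = 4.5 + 0.2·2 = 4.9; e = 3.4 − 4.9 = -1.5
d=3: ŷ = 4.5 + 0.2·3 = 5.1; e = 3.1 − 5.1 = -2
d=6: ŷ = 4.5 + 0.2·6 = 5.7; e = 5.2 − 5.7 = -0.5
d=9: ŷ = 4.5 + 0.2·9 = 6.3; e = 7.3 − 6.3 = 1
SSE = 9 + 2.25 + 4 + 0.25 + 1 = 16.5

SSE = 16.5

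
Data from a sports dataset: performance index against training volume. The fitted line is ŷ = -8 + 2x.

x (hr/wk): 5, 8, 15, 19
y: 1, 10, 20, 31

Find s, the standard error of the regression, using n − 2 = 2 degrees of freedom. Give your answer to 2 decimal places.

x=5: ŷ = -8 + 2·5 = 2; e = 1 − 2 = -1
x=8: ŷ = -8 + 2·8 = 8; e = 10 − 8 = 2
x=15: ŷ = -8 + 2·15 = 22; e = 20 − 22 = -2
x=19: ŷ = -8 + 2·19 = 30; e = 31 − 30 = 1
SSE = 1 + 4 + 4 + 1 = 10
s = √(10/2) = √5 ≈ 2.24

s = 2.24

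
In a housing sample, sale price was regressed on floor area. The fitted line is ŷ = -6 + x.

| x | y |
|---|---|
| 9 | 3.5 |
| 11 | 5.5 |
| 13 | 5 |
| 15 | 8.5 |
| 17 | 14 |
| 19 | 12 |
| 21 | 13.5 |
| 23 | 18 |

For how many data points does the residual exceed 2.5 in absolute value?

1

x=9: ŷ = -6 + 9 = 3; r = 3.5 − 3 = 0.5
x=11: ŷ = -6 + 11 = 5; r = 5.5 − 5 = 0.5
x=13: ŷ = -6 + 13 = 7; r = 5 − 7 = -2
x=15: ŷ = -6 + 15 = 9; r = 8.5 − 9 = -0.5
x=17: ŷ = -6 + 17 = 11; r = 14 − 11 = 3
x=19: ŷ = -6 + 19 = 13; r = 12 − 13 = -1
x=21: ŷ = -6 + 21 = 15; r = 13.5 − 15 = -1.5
x=23: ŷ = -6 + 23 = 17; r = 18 − 17 = 1
|r| > 2.5: x=17 (|r|=3) → 1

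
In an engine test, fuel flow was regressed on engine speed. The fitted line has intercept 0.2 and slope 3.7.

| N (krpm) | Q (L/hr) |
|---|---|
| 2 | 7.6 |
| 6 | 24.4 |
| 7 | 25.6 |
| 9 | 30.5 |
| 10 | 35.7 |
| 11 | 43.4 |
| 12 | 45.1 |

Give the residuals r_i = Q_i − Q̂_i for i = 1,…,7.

0, 2, -0.5, -3, -1.5, 2.5, 0.5

N=2: Q̂ = 0.2 + 3.7·2 = 7.6; r = 7.6 − 7.6 = 0
N=6: Q̂ = 0.2 + 3.7·6 = 22.4; r = 24.4 − 22.4 = 2
N=7: Q̂ = 0.2 + 3.7·7 = 26.1; r = 25.6 − 26.1 = -0.5
N=9: Q̂ = 0.2 + 3.7·9 = 33.5; r = 30.5 − 33.5 = -3
N=10: Q̂ = 0.2 + 3.7·10 = 37.2; r = 35.7 − 37.2 = -1.5
N=11: Q̂ = 0.2 + 3.7·11 = 40.9; r = 43.4 − 40.9 = 2.5
N=12: Q̂ = 0.2 + 3.7·12 = 44.6; r = 45.1 − 44.6 = 0.5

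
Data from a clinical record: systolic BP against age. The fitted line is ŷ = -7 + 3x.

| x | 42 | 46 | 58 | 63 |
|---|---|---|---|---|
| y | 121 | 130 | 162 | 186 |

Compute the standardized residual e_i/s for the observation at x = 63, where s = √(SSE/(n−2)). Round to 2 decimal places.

0.83

x=42: ŷ = -7 + 3·42 = 119; e = 121 − 119 = 2
x=46: ŷ = -7 + 3·46 = 131; e = 130 − 131 = -1
x=58: ŷ = -7 + 3·58 = 167; e = 162 − 167 = -5
x=63: ŷ = -7 + 3·63 = 182; e = 186 − 182 = 4
SSE = 4 + 1 + 25 + 16 = 46
s = √(46/2) = 4.79583
e/s = 4 / 4.79583 = 0.83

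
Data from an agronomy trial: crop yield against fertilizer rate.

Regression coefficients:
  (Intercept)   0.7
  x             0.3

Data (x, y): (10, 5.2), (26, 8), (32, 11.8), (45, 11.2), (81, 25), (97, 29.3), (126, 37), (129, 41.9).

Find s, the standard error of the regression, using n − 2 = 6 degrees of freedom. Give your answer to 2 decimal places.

x=10: ŷ = 0.7 + 0.3·10 = 3.7; r = 5.2 − 3.7 = 1.5
x=26: ŷ = 0.7 + 0.3·26 = 8.5; r = 8 − 8.5 = -0.5
x=32: ŷ = 0.7 + 0.3·32 = 10.3; r = 11.8 − 10.3 = 1.5
x=45: ŷ = 0.7 + 0.3·45 = 14.2; r = 11.2 − 14.2 = -3
x=81: ŷ = 0.7 + 0.3·81 = 25; r = 25 − 25 = 0
x=97: ŷ = 0.7 + 0.3·97 = 29.8; r = 29.3 − 29.8 = -0.5
x=126: ŷ = 0.7 + 0.3·126 = 38.5; r = 37 − 38.5 = -1.5
x=129: ŷ = 0.7 + 0.3·129 = 39.4; r = 41.9 − 39.4 = 2.5
SSE = 2.25 + 0.25 + 2.25 + 9 + 0 + 0.25 + 2.25 + 6.25 = 22.5
s = √(22.5/6) = √3.75 ≈ 1.94

s = 1.94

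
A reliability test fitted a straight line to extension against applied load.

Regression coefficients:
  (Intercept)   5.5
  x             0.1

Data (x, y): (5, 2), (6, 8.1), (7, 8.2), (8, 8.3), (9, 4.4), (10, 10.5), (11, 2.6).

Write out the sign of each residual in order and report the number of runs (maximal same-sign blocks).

x=5: ŷ = 5.5 + 0.1·5 = 6; r = 2 − 6 = -4
x=6: ŷ = 5.5 + 0.1·6 = 6.1; r = 8.1 − 6.1 = 2
x=7: ŷ = 5.5 + 0.1·7 = 6.2; r = 8.2 − 6.2 = 2
x=8: ŷ = 5.5 + 0.1·8 = 6.3; r = 8.3 − 6.3 = 2
x=9: ŷ = 5.5 + 0.1·9 = 6.4; r = 4.4 − 6.4 = -2
x=10: ŷ = 5.5 + 0.1·10 = 6.5; r = 10.5 − 6.5 = 4
x=11: ŷ = 5.5 + 0.1·11 = 6.6; r = 2.6 − 6.6 = -4
Signs: − + + + − + −
Runs: −×1, +×3, −×1, +×1, −×1 → 5

5 runs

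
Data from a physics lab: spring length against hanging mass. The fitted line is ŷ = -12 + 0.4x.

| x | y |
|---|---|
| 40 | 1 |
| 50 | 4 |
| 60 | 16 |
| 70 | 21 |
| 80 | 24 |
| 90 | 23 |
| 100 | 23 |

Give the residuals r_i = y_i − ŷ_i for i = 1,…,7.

-3, -4, 4, 5, 4, -1, -5

x=40: ŷ = -12 + 0.4·40 = 4; r = 1 − 4 = -3
x=50: ŷ = -12 + 0.4·50 = 8; r = 4 − 8 = -4
x=60: ŷ = -12 + 0.4·60 = 12; r = 16 − 12 = 4
x=70: ŷ = -12 + 0.4·70 = 16; r = 21 − 16 = 5
x=80: ŷ = -12 + 0.4·80 = 20; r = 24 − 20 = 4
x=90: ŷ = -12 + 0.4·90 = 24; r = 23 − 24 = -1
x=100: ŷ = -12 + 0.4·100 = 28; r = 23 − 28 = -5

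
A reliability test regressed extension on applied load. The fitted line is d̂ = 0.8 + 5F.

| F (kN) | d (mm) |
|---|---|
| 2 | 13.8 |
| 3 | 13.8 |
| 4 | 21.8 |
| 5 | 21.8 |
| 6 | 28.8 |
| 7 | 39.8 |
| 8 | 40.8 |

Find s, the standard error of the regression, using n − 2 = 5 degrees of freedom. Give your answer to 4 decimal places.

s = 3.1623

F=2: d̂ = 0.8 + 5·2 = 10.8; r = 13.8 − 10.8 = 3
F=3: d̂ = 0.8 + 5·3 = 15.8; r = 13.8 − 15.8 = -2
F=4: d̂ = 0.8 + 5·4 = 20.8; r = 21.8 − 20.8 = 1
F=5: d̂ = 0.8 + 5·5 = 25.8; r = 21.8 − 25.8 = -4
F=6: d̂ = 0.8 + 5·6 = 30.8; r = 28.8 − 30.8 = -2
F=7: d̂ = 0.8 + 5·7 = 35.8; r = 39.8 − 35.8 = 4
F=8: d̂ = 0.8 + 5·8 = 40.8; r = 40.8 − 40.8 = 0
SSE = 9 + 4 + 1 + 16 + 4 + 16 + 0 = 50
s = √(50/5) = √10 ≈ 3.1623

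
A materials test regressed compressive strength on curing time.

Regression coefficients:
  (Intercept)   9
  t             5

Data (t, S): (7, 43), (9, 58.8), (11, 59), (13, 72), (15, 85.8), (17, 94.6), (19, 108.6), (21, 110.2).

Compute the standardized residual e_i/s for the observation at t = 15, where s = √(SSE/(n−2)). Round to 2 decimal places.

0.46

t=7: ŷ = 9 + 5·7 = 44; e = 43 − 44 = -1
t=9: ŷ = 9 + 5·9 = 54; e = 58.8 − 54 = 4.8
t=11: ŷ = 9 + 5·11 = 64; e = 59 − 64 = -5
t=13: ŷ = 9 + 5·13 = 74; e = 72 − 74 = -2
t=15: ŷ = 9 + 5·15 = 84; e = 85.8 − 84 = 1.8
t=17: ŷ = 9 + 5·17 = 94; e = 94.6 − 94 = 0.6
t=19: ŷ = 9 + 5·19 = 104; e = 108.6 − 104 = 4.6
t=21: ŷ = 9 + 5·21 = 114; e = 110.2 − 114 = -3.8
SSE = 1 + 23.04 + 25 + 4 + 3.24 + 0.36 + 21.16 + 14.44 = 92.24
s = √(92.24/6) = 3.92088
e/s = 1.8 / 3.92088 = 0.46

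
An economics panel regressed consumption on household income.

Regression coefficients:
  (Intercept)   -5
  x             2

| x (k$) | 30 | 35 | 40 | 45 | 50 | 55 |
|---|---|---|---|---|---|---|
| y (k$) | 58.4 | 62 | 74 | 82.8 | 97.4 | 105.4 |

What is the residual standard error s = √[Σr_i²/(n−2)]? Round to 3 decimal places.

x=30: ŷ = -5 + 2·30 = 55; r = 58.4 − 55 = 3.4
x=35: ŷ = -5 + 2·35 = 65; r = 62 − 65 = -3
x=40: ŷ = -5 + 2·40 = 75; r = 74 − 75 = -1
x=45: ŷ = -5 + 2·45 = 85; r = 82.8 − 85 = -2.2
x=50: ŷ = -5 + 2·50 = 95; r = 97.4 − 95 = 2.4
x=55: ŷ = -5 + 2·55 = 105; r = 105.4 − 105 = 0.4
SSE = 11.56 + 9 + 1 + 4.84 + 5.76 + 0.16 = 32.32
s = √(32.32/4) = √8.08 ≈ 2.843

s = 2.843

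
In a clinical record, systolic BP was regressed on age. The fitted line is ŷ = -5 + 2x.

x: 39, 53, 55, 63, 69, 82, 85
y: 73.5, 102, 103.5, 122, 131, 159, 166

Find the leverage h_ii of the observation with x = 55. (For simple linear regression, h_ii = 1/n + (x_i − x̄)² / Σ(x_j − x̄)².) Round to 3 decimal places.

h = 0.190

x̄ = (39 + 53 + 55 + 63 + 69 + 82 + 85)/7 = 63.7143
Σ(x − x̄)² = 610.796 + 114.796 + 75.9388 + 0.510204 + 27.9388 + 334.367 + 453.082 = 1617.43
h = 1/7 + (-8.71429)²/1617.43 = 0.142857 + 0.0469503 = 0.190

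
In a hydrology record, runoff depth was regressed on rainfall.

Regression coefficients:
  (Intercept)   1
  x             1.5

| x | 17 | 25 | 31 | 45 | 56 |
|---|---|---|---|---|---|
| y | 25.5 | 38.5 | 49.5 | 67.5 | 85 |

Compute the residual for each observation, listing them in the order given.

-1, 0, 2, -1, 0

x=17: ŷ = 1 + 1.5·17 = 26.5; e = 25.5 − 26.5 = -1
x=25: ŷ = 1 + 1.5·25 = 38.5; e = 38.5 − 38.5 = 0
x=31: ŷ = 1 + 1.5·31 = 47.5; e = 49.5 − 47.5 = 2
x=45: ŷ = 1 + 1.5·45 = 68.5; e = 67.5 − 68.5 = -1
x=56: ŷ = 1 + 1.5·56 = 85; e = 85 − 85 = 0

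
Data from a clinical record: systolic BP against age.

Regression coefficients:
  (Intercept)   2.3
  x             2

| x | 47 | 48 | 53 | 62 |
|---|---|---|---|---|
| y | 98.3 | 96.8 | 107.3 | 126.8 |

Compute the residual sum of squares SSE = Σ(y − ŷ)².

x=47: ŷ = 2.3 + 2·47 = 96.3; r = 98.3 − 96.3 = 2
x=48: ŷ = 2.3 + 2·48 = 98.3; r = 96.8 − 98.3 = -1.5
x=53: ŷ = 2.3 + 2·53 = 108.3; r = 107.3 − 108.3 = -1
x=62: ŷ = 2.3 + 2·62 = 126.3; r = 126.8 − 126.3 = 0.5
SSE = 4 + 2.25 + 1 + 0.25 = 7.5

SSE = 7.5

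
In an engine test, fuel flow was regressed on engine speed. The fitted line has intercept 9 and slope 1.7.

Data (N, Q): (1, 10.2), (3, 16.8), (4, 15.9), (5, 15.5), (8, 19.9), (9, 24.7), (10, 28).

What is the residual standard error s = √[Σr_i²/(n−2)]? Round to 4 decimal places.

s = 2.1448

N=1: Q̂ = 9 + 1.7·1 = 10.7; r = 10.2 − 10.7 = -0.5
N=3: Q̂ = 9 + 1.7·3 = 14.1; r = 16.8 − 14.1 = 2.7
N=4: Q̂ = 9 + 1.7·4 = 15.8; r = 15.9 − 15.8 = 0.1
N=5: Q̂ = 9 + 1.7·5 = 17.5; r = 15.5 − 17.5 = -2
N=8: Q̂ = 9 + 1.7·8 = 22.6; r = 19.9 − 22.6 = -2.7
N=9: Q̂ = 9 + 1.7·9 = 24.3; r = 24.7 − 24.3 = 0.4
N=10: Q̂ = 9 + 1.7·10 = 26; r = 28 − 26 = 2
SSE = 0.25 + 7.29 + 0.01 + 4 + 7.29 + 0.16 + 4 = 23
s = √(23/5) = √4.6 ≈ 2.1448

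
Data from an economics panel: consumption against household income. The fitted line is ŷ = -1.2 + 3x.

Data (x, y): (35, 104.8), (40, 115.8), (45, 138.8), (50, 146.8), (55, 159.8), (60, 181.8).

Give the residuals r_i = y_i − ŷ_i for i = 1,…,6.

x=35: ŷ = -1.2 + 3·35 = 103.8; r = 104.8 − 103.8 = 1
x=40: ŷ = -1.2 + 3·40 = 118.8; r = 115.8 − 118.8 = -3
x=45: ŷ = -1.2 + 3·45 = 133.8; r = 138.8 − 133.8 = 5
x=50: ŷ = -1.2 + 3·50 = 148.8; r = 146.8 − 148.8 = -2
x=55: ŷ = -1.2 + 3·55 = 163.8; r = 159.8 − 163.8 = -4
x=60: ŷ = -1.2 + 3·60 = 178.8; r = 181.8 − 178.8 = 3

1, -3, 5, -2, -4, 3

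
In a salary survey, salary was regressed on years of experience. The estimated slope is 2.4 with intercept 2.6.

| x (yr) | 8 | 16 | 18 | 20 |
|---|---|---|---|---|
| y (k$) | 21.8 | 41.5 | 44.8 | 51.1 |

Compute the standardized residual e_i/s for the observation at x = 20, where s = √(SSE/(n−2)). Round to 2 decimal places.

0.58

x=8: ŷ = 2.6 + 2.4·8 = 21.8; e = 21.8 − 21.8 = 0
x=16: ŷ = 2.6 + 2.4·16 = 41; e = 41.5 − 41 = 0.5
x=18: ŷ = 2.6 + 2.4·18 = 45.8; e = 44.8 − 45.8 = -1
x=20: ŷ = 2.6 + 2.4·20 = 50.6; e = 51.1 − 50.6 = 0.5
SSE = 0 + 0.25 + 1 + 0.25 = 1.5
s = √(1.5/2) = 0.866025
e/s = 0.5 / 0.866025 = 0.58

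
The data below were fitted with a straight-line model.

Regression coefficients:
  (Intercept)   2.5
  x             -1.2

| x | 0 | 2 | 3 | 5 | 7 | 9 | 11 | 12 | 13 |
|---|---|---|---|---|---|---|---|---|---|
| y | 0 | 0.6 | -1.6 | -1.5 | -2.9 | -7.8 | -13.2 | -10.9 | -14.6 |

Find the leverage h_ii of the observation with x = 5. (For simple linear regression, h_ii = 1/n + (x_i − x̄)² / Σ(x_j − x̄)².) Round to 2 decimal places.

h = 0.13

x̄ = (0 + 2 + 3 + 5 + 7 + 9 + 11 + 12 + 13)/9 = 6.88889
Σ(x − x̄)² = 47.4568 + 23.9012 + 15.1235 + 3.5679 + 0.0123457 + 4.45679 + 16.9012 + 26.1235 + 37.3457 = 174.889
h = 1/9 + (-1.88889)²/174.889 = 0.111111 + 0.020401 = 0.13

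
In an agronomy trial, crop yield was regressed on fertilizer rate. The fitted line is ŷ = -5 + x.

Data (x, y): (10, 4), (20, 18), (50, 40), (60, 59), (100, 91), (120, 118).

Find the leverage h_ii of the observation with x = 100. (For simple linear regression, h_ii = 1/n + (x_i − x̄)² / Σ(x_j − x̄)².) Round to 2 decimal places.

h = 0.34

x̄ = (10 + 20 + 50 + 60 + 100 + 120)/6 = 60
Σ(x − x̄)² = 2500 + 1600 + 100 + 0 + 1600 + 3600 = 9400
h = 1/6 + (40)²/9400 = 0.166667 + 0.170213 = 0.34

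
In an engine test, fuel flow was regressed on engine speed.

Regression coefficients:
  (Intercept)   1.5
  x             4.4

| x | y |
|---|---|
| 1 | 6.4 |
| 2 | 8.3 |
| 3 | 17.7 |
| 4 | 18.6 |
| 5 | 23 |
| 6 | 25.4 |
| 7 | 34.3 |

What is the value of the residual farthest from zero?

x=1: ŷ = 1.5 + 4.4·1 = 5.9; e = 6.4 − 5.9 = 0.5
x=2: ŷ = 1.5 + 4.4·2 = 10.3; e = 8.3 − 10.3 = -2
x=3: ŷ = 1.5 + 4.4·3 = 14.7; e = 17.7 − 14.7 = 3
x=4: ŷ = 1.5 + 4.4·4 = 19.1; e = 18.6 − 19.1 = -0.5
x=5: ŷ = 1.5 + 4.4·5 = 23.5; e = 23 − 23.5 = -0.5
x=6: ŷ = 1.5 + 4.4·6 = 27.9; e = 25.4 − 27.9 = -2.5
x=7: ŷ = 1.5 + 4.4·7 = 32.3; e = 34.3 − 32.3 = 2
Largest |e| is 3 at x = 3, residual 3.

e = 3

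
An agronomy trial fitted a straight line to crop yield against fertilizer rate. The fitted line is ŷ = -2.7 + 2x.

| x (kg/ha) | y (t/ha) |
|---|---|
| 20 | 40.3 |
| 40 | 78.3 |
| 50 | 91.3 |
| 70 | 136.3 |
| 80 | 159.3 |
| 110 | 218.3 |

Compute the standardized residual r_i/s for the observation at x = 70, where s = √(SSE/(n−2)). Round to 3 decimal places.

-0.277

x=20: ŷ = -2.7 + 2·20 = 37.3; r = 40.3 − 37.3 = 3
x=40: ŷ = -2.7 + 2·40 = 77.3; r = 78.3 − 77.3 = 1
x=50: ŷ = -2.7 + 2·50 = 97.3; r = 91.3 − 97.3 = -6
x=70: ŷ = -2.7 + 2·70 = 137.3; r = 136.3 − 137.3 = -1
x=80: ŷ = -2.7 + 2·80 = 157.3; r = 159.3 − 157.3 = 2
x=110: ŷ = -2.7 + 2·110 = 217.3; r = 218.3 − 217.3 = 1
SSE = 9 + 1 + 36 + 1 + 4 + 1 = 52
s = √(52/4) = 3.60555
r/s = -1 / 3.60555 = -0.277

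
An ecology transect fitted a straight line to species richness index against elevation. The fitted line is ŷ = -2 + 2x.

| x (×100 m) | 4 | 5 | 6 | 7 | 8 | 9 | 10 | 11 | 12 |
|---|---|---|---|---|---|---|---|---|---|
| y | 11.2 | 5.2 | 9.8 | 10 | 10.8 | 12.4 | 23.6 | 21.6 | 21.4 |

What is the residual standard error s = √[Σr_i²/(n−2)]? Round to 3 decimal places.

x=4: ŷ = -2 + 2·4 = 6; r = 11.2 − 6 = 5.2
x=5: ŷ = -2 + 2·5 = 8; r = 5.2 − 8 = -2.8
x=6: ŷ = -2 + 2·6 = 10; r = 9.8 − 10 = -0.2
x=7: ŷ = -2 + 2·7 = 12; r = 10 − 12 = -2
x=8: ŷ = -2 + 2·8 = 14; r = 10.8 − 14 = -3.2
x=9: ŷ = -2 + 2·9 = 16; r = 12.4 − 16 = -3.6
x=10: ŷ = -2 + 2·10 = 18; r = 23.6 − 18 = 5.6
x=11: ŷ = -2 + 2·11 = 20; r = 21.6 − 20 = 1.6
x=12: ŷ = -2 + 2·12 = 22; r = 21.4 − 22 = -0.6
SSE = 27.04 + 7.84 + 0.04 + 4 + 10.24 + 12.96 + 31.36 + 2.56 + 0.36 = 96.4
s = √(96.4/7) = √13.7714 ≈ 3.711

s = 3.711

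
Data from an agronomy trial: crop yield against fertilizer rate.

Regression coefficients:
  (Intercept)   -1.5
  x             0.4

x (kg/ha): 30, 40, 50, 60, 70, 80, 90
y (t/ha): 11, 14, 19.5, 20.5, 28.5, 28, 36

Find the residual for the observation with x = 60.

ŷ = -1.5 + 0.4·60 = 22.5
e = 20.5 − 22.5 = -2

e = -2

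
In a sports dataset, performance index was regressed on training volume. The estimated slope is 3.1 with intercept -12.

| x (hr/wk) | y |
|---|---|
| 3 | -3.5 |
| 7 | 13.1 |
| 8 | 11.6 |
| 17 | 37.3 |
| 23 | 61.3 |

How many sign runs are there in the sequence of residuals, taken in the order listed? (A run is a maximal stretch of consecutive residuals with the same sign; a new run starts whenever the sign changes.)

4 runs

x=3: ŷ = -12 + 3.1·3 = -2.7; e = -3.5 − (-2.7) = -0.8
x=7: ŷ = -12 + 3.1·7 = 9.7; e = 13.1 − 9.7 = 3.4
x=8: ŷ = -12 + 3.1·8 = 12.8; e = 11.6 − 12.8 = -1.2
x=17: ŷ = -12 + 3.1·17 = 40.7; e = 37.3 − 40.7 = -3.4
x=23: ŷ = -12 + 3.1·23 = 59.3; e = 61.3 − 59.3 = 2
Signs: − + − − +
Runs: −×1, +×1, −×2, +×1 → 4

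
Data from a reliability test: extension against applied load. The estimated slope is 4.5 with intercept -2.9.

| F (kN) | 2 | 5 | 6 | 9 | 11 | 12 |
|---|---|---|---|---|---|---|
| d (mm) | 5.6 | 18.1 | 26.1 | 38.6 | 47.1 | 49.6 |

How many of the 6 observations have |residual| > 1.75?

1

F=2: d̂ = -2.9 + 4.5·2 = 6.1; r = 5.6 − 6.1 = -0.5
F=5: d̂ = -2.9 + 4.5·5 = 19.6; r = 18.1 − 19.6 = -1.5
F=6: d̂ = -2.9 + 4.5·6 = 24.1; r = 26.1 − 24.1 = 2
F=9: d̂ = -2.9 + 4.5·9 = 37.6; r = 38.6 − 37.6 = 1
F=11: d̂ = -2.9 + 4.5·11 = 46.6; r = 47.1 − 46.6 = 0.5
F=12: d̂ = -2.9 + 4.5·12 = 51.1; r = 49.6 − 51.1 = -1.5
|r| > 1.75: F=6 (|r|=2) → 1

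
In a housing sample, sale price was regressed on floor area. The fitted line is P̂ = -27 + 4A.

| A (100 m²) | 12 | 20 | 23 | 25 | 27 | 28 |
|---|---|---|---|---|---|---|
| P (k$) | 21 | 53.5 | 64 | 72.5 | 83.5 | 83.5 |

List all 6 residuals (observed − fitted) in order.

A=12: P̂ = -27 + 4·12 = 21; r = 21 − 21 = 0
A=20: P̂ = -27 + 4·20 = 53; r = 53.5 − 53 = 0.5
A=23: P̂ = -27 + 4·23 = 65; r = 64 − 65 = -1
A=25: P̂ = -27 + 4·25 = 73; r = 72.5 − 73 = -0.5
A=27: P̂ = -27 + 4·27 = 81; r = 83.5 − 81 = 2.5
A=28: P̂ = -27 + 4·28 = 85; r = 83.5 − 85 = -1.5

0, 0.5, -1, -0.5, 2.5, -1.5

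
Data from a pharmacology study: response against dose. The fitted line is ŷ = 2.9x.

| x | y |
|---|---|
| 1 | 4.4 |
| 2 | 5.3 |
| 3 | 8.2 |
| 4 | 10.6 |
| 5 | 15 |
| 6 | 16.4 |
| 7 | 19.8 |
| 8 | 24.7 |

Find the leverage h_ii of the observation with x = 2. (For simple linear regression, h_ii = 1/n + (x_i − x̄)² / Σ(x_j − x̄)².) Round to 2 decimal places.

h = 0.27

x̄ = (1 + 2 + 3 + 4 + 5 + 6 + 7 + 8)/8 = 4.5
Σ(x − x̄)² = 12.25 + 6.25 + 2.25 + 0.25 + 0.25 + 2.25 + 6.25 + 12.25 = 42
h = 1/8 + (-2.5)²/42 = 0.125 + 0.14881 = 0.27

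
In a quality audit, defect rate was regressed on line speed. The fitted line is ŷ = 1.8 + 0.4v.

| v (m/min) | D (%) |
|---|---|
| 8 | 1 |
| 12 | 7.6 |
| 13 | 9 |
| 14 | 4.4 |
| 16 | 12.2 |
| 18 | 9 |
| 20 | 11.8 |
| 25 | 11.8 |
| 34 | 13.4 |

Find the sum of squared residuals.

SSE = 54

v=8: ŷ = 1.8 + 0.4·8 = 5; r = 1 − 5 = -4
v=12: ŷ = 1.8 + 0.4·12 = 6.6; r = 7.6 − 6.6 = 1
v=13: ŷ = 1.8 + 0.4·13 = 7; r = 9 − 7 = 2
v=14: ŷ = 1.8 + 0.4·14 = 7.4; r = 4.4 − 7.4 = -3
v=16: ŷ = 1.8 + 0.4·16 = 8.2; r = 12.2 − 8.2 = 4
v=18: ŷ = 1.8 + 0.4·18 = 9; r = 9 − 9 = 0
v=20: ŷ = 1.8 + 0.4·20 = 9.8; r = 11.8 − 9.8 = 2
v=25: ŷ = 1.8 + 0.4·25 = 11.8; r = 11.8 − 11.8 = 0
v=34: ŷ = 1.8 + 0.4·34 = 15.4; r = 13.4 − 15.4 = -2
SSE = 16 + 1 + 4 + 9 + 16 + 0 + 4 + 0 + 4 = 54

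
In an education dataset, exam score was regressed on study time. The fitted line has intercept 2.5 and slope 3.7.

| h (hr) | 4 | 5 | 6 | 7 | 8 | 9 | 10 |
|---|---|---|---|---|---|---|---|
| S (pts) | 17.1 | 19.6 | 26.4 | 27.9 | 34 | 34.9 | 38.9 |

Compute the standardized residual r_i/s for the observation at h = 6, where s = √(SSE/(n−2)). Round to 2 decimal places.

h=4: ŷ = 2.5 + 3.7·4 = 17.3; r = 17.1 − 17.3 = -0.2
h=5: ŷ = 2.5 + 3.7·5 = 21; r = 19.6 − 21 = -1.4
h=6: ŷ = 2.5 + 3.7·6 = 24.7; r = 26.4 − 24.7 = 1.7
h=7: ŷ = 2.5 + 3.7·7 = 28.4; r = 27.9 − 28.4 = -0.5
h=8: ŷ = 2.5 + 3.7·8 = 32.1; r = 34 − 32.1 = 1.9
h=9: ŷ = 2.5 + 3.7·9 = 35.8; r = 34.9 − 35.8 = -0.9
h=10: ŷ = 2.5 + 3.7·10 = 39.5; r = 38.9 − 39.5 = -0.6
SSE = 0.04 + 1.96 + 2.89 + 0.25 + 3.61 + 0.81 + 0.36 = 9.92
s = √(9.92/5) = 1.40855
r/s = 1.7 / 1.40855 = 1.21

1.21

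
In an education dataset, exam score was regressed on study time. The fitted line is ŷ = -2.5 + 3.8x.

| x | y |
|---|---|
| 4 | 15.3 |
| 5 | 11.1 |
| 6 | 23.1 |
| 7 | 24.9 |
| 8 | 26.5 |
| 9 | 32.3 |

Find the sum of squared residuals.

x=4: ŷ = -2.5 + 3.8·4 = 12.7; e = 15.3 − 12.7 = 2.6
x=5: ŷ = -2.5 + 3.8·5 = 16.5; e = 11.1 − 16.5 = -5.4
x=6: ŷ = -2.5 + 3.8·6 = 20.3; e = 23.1 − 20.3 = 2.8
x=7: ŷ = -2.5 + 3.8·7 = 24.1; e = 24.9 − 24.1 = 0.8
x=8: ŷ = -2.5 + 3.8·8 = 27.9; e = 26.5 − 27.9 = -1.4
x=9: ŷ = -2.5 + 3.8·9 = 31.7; e = 32.3 − 31.7 = 0.6
SSE = 6.76 + 29.16 + 7.84 + 0.64 + 1.96 + 0.36 = 46.72

SSE = 46.72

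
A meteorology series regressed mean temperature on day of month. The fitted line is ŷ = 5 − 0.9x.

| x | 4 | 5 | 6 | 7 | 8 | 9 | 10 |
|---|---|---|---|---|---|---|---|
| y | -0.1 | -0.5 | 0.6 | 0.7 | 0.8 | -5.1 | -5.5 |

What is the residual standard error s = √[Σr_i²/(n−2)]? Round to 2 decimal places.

s = 2.17

x=4: ŷ = 5 − 0.9·4 = 1.4; r = -0.1 − 1.4 = -1.5
x=5: ŷ = 5 − 0.9·5 = 0.5; r = -0.5 − 0.5 = -1
x=6: ŷ = 5 − 0.9·6 = -0.4; r = 0.6 − (-0.4) = 1
x=7: ŷ = 5 − 0.9·7 = -1.3; r = 0.7 − (-1.3) = 2
x=8: ŷ = 5 − 0.9·8 = -2.2; r = 0.8 − (-2.2) = 3
x=9: ŷ = 5 − 0.9·9 = -3.1; r = -5.1 − (-3.1) = -2
x=10: ŷ = 5 − 0.9·10 = -4; r = -5.5 − (-4) = -1.5
SSE = 2.25 + 1 + 1 + 4 + 9 + 4 + 2.25 = 23.5
s = √(23.5/5) = √4.7 ≈ 2.17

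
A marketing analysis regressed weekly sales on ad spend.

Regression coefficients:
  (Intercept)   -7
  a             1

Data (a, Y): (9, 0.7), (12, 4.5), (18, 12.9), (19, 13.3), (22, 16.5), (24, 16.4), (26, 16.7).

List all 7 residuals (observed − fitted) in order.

a=9: Ŷ = -7 + 9 = 2; r = 0.7 − 2 = -1.3
a=12: Ŷ = -7 + 12 = 5; r = 4.5 − 5 = -0.5
a=18: Ŷ = -7 + 18 = 11; r = 12.9 − 11 = 1.9
a=19: Ŷ = -7 + 19 = 12; r = 13.3 − 12 = 1.3
a=22: Ŷ = -7 + 22 = 15; r = 16.5 − 15 = 1.5
a=24: Ŷ = -7 + 24 = 17; r = 16.4 − 17 = -0.6
a=26: Ŷ = -7 + 26 = 19; r = 16.7 − 19 = -2.3

-1.3, -0.5, 1.9, 1.3, 1.5, -0.6, -2.3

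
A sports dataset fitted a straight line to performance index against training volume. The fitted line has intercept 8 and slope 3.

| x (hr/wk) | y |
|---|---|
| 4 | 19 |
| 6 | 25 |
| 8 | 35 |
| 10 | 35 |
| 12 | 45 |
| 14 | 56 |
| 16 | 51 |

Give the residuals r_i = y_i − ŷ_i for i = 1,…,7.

x=4: ŷ = 8 + 3·4 = 20; r = 19 − 20 = -1
x=6: ŷ = 8 + 3·6 = 26; r = 25 − 26 = -1
x=8: ŷ = 8 + 3·8 = 32; r = 35 − 32 = 3
x=10: ŷ = 8 + 3·10 = 38; r = 35 − 38 = -3
x=12: ŷ = 8 + 3·12 = 44; r = 45 − 44 = 1
x=14: ŷ = 8 + 3·14 = 50; r = 56 − 50 = 6
x=16: ŷ = 8 + 3·16 = 56; r = 51 − 56 = -5

-1, -1, 3, -3, 1, 6, -5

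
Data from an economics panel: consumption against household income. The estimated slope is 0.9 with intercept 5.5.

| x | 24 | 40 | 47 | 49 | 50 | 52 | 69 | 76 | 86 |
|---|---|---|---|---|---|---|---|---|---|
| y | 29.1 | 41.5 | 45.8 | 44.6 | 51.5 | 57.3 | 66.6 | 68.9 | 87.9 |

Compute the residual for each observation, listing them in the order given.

2, 0, -2, -5, 1, 5, -1, -5, 5

x=24: ŷ = 5.5 + 0.9·24 = 27.1; e = 29.1 − 27.1 = 2
x=40: ŷ = 5.5 + 0.9·40 = 41.5; e = 41.5 − 41.5 = 0
x=47: ŷ = 5.5 + 0.9·47 = 47.8; e = 45.8 − 47.8 = -2
x=49: ŷ = 5.5 + 0.9·49 = 49.6; e = 44.6 − 49.6 = -5
x=50: ŷ = 5.5 + 0.9·50 = 50.5; e = 51.5 − 50.5 = 1
x=52: ŷ = 5.5 + 0.9·52 = 52.3; e = 57.3 − 52.3 = 5
x=69: ŷ = 5.5 + 0.9·69 = 67.6; e = 66.6 − 67.6 = -1
x=76: ŷ = 5.5 + 0.9·76 = 73.9; e = 68.9 − 73.9 = -5
x=86: ŷ = 5.5 + 0.9·86 = 82.9; e = 87.9 − 82.9 = 5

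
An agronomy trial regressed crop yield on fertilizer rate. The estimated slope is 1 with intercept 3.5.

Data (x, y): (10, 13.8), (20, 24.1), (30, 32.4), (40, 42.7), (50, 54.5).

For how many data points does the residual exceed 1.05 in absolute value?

x=10: ŷ = 3.5 + 10 = 13.5; r = 13.8 − 13.5 = 0.3
x=20: ŷ = 3.5 + 20 = 23.5; r = 24.1 − 23.5 = 0.6
x=30: ŷ = 3.5 + 30 = 33.5; r = 32.4 − 33.5 = -1.1
x=40: ŷ = 3.5 + 40 = 43.5; r = 42.7 − 43.5 = -0.8
x=50: ŷ = 3.5 + 50 = 53.5; r = 54.5 − 53.5 = 1
|r| > 1.05: x=30 (|r|=1.1) → 1

1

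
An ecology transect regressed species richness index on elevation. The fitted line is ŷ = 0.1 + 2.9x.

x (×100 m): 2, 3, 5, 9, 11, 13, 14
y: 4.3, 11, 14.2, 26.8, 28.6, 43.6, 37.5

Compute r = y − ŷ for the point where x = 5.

ŷ = 0.1 + 2.9·5 = 14.6
r = 14.2 − 14.6 = -0.4

r = -0.4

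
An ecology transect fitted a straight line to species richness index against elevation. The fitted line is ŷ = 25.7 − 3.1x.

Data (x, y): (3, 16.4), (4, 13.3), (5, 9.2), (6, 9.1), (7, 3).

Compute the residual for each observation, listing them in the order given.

x=3: ŷ = 25.7 − 3.1·3 = 16.4; e = 16.4 − 16.4 = 0
x=4: ŷ = 25.7 − 3.1·4 = 13.3; e = 13.3 − 13.3 = 0
x=5: ŷ = 25.7 − 3.1·5 = 10.2; e = 9.2 − 10.2 = -1
x=6: ŷ = 25.7 − 3.1·6 = 7.1; e = 9.1 − 7.1 = 2
x=7: ŷ = 25.7 − 3.1·7 = 4; e = 3 − 4 = -1

0, 0, -1, 2, -1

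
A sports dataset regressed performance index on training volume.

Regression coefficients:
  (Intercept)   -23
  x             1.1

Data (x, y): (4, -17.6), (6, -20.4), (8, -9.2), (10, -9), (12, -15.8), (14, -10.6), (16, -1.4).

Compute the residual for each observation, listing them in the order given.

x=4: ŷ = -23 + 1.1·4 = -18.6; e = -17.6 − (-18.6) = 1
x=6: ŷ = -23 + 1.1·6 = -16.4; e = -20.4 − (-16.4) = -4
x=8: ŷ = -23 + 1.1·8 = -14.2; e = -9.2 − (-14.2) = 5
x=10: ŷ = -23 + 1.1·10 = -12; e = -9 − (-12) = 3
x=12: ŷ = -23 + 1.1·12 = -9.8; e = -15.8 − (-9.8) = -6
x=14: ŷ = -23 + 1.1·14 = -7.6; e = -10.6 − (-7.6) = -3
x=16: ŷ = -23 + 1.1·16 = -5.4; e = -1.4 − (-5.4) = 4

1, -4, 5, 3, -6, -3, 4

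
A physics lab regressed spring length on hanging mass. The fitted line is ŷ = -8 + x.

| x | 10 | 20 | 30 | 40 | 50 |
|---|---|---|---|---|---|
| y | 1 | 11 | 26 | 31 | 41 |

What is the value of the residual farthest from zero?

x=10: ŷ = -8 + 10 = 2; r = 1 − 2 = -1
x=20: ŷ = -8 + 20 = 12; r = 11 − 12 = -1
x=30: ŷ = -8 + 30 = 22; r = 26 − 22 = 4
x=40: ŷ = -8 + 40 = 32; r = 31 − 32 = -1
x=50: ŷ = -8 + 50 = 42; r = 41 − 42 = -1
Largest |r| is 4 at x = 30, residual 4.

r = 4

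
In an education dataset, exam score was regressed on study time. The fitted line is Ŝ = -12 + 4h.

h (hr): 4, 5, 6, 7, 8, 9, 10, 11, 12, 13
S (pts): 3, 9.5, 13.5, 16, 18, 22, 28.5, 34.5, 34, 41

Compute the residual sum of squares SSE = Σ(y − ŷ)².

h=4: Ŝ = -12 + 4·4 = 4; r = 3 − 4 = -1
h=5: Ŝ = -12 + 4·5 = 8; r = 9.5 − 8 = 1.5
h=6: Ŝ = -12 + 4·6 = 12; r = 13.5 − 12 = 1.5
h=7: Ŝ = -12 + 4·7 = 16; r = 16 − 16 = 0
h=8: Ŝ = -12 + 4·8 = 20; r = 18 − 20 = -2
h=9: Ŝ = -12 + 4·9 = 24; r = 22 − 24 = -2
h=10: Ŝ = -12 + 4·10 = 28; r = 28.5 − 28 = 0.5
h=11: Ŝ = -12 + 4·11 = 32; r = 34.5 − 32 = 2.5
h=12: Ŝ = -12 + 4·12 = 36; r = 34 − 36 = -2
h=13: Ŝ = -12 + 4·13 = 40; r = 41 − 40 = 1
SSE = 1 + 2.25 + 2.25 + 0 + 4 + 4 + 0.25 + 6.25 + 4 + 1 = 25

SSE = 25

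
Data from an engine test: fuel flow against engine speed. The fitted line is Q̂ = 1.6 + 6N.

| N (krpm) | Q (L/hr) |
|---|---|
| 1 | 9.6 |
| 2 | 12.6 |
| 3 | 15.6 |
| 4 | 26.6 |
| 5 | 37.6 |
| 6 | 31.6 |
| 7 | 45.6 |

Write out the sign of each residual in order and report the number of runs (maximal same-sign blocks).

N=1: Q̂ = 1.6 + 6·1 = 7.6; e = 9.6 − 7.6 = 2
N=2: Q̂ = 1.6 + 6·2 = 13.6; e = 12.6 − 13.6 = -1
N=3: Q̂ = 1.6 + 6·3 = 19.6; e = 15.6 − 19.6 = -4
N=4: Q̂ = 1.6 + 6·4 = 25.6; e = 26.6 − 25.6 = 1
N=5: Q̂ = 1.6 + 6·5 = 31.6; e = 37.6 − 31.6 = 6
N=6: Q̂ = 1.6 + 6·6 = 37.6; e = 31.6 − 37.6 = -6
N=7: Q̂ = 1.6 + 6·7 = 43.6; e = 45.6 − 43.6 = 2
Signs: + − − + + − +
Runs: +×1, −×2, +×2, −×1, +×1 → 5

5 runs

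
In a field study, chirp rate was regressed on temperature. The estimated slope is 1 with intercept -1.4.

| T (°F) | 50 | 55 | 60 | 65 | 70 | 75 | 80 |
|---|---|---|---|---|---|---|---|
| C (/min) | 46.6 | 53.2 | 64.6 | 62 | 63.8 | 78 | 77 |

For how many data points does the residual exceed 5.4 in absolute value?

T=50: Ĉ = -1.4 + 50 = 48.6; r = 46.6 − 48.6 = -2
T=55: Ĉ = -1.4 + 55 = 53.6; r = 53.2 − 53.6 = -0.4
T=60: Ĉ = -1.4 + 60 = 58.6; r = 64.6 − 58.6 = 6
T=65: Ĉ = -1.4 + 65 = 63.6; r = 62 − 63.6 = -1.6
T=70: Ĉ = -1.4 + 70 = 68.6; r = 63.8 − 68.6 = -4.8
T=75: Ĉ = -1.4 + 75 = 73.6; r = 78 − 73.6 = 4.4
T=80: Ĉ = -1.4 + 80 = 78.6; r = 77 − 78.6 = -1.6
|r| > 5.4: T=60 (|r|=6) → 1

1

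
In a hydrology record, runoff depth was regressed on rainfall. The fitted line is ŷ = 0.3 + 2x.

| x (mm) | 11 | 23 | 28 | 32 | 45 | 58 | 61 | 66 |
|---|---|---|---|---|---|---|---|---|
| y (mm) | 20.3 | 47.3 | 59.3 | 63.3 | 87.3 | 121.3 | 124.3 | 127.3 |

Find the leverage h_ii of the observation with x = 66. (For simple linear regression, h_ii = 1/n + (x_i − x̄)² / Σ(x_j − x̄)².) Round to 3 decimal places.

x̄ = (11 + 23 + 28 + 32 + 45 + 58 + 61 + 66)/8 = 40.5
Σ(x − x̄)² = 870.25 + 306.25 + 156.25 + 72.25 + 20.25 + 306.25 + 420.25 + 650.25 = 2802
h = 1/8 + (25.5)²/2802 = 0.125 + 0.232066 = 0.357

h = 0.357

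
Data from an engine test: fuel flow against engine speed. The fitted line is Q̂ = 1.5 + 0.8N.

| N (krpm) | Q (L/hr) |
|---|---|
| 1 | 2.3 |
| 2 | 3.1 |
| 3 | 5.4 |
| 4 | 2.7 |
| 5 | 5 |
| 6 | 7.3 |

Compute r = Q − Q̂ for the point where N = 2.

Q̂ = 1.5 + 0.8·2 = 3.1
r = 3.1 − 3.1 = 0

r = 0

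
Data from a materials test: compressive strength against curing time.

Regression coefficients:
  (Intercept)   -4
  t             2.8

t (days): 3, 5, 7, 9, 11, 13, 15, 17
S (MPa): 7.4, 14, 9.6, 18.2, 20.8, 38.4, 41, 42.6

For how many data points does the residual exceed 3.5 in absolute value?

t=3: ŷ = -4 + 2.8·3 = 4.4; e = 7.4 − 4.4 = 3
t=5: ŷ = -4 + 2.8·5 = 10; e = 14 − 10 = 4
t=7: ŷ = -4 + 2.8·7 = 15.6; e = 9.6 − 15.6 = -6
t=9: ŷ = -4 + 2.8·9 = 21.2; e = 18.2 − 21.2 = -3
t=11: ŷ = -4 + 2.8·11 = 26.8; e = 20.8 − 26.8 = -6
t=13: ŷ = -4 + 2.8·13 = 32.4; e = 38.4 − 32.4 = 6
t=15: ŷ = -4 + 2.8·15 = 38; e = 41 − 38 = 3
t=17: ŷ = -4 + 2.8·17 = 43.6; e = 42.6 − 43.6 = -1
|e| > 3.5: t=5 (|e|=4), t=7 (|e|=6), t=11 (|e|=6), t=13 (|e|=6) → 4

4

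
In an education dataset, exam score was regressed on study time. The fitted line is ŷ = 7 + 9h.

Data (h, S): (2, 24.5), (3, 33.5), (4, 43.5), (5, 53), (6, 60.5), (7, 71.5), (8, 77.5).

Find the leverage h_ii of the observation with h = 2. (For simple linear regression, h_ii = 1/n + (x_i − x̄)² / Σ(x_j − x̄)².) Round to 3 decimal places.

h̄ = (2 + 3 + 4 + 5 + 6 + 7 + 8)/7 = 5
Σ(h − h̄)² = 9 + 4 + 1 + 0 + 1 + 4 + 9 = 28
h = 1/7 + (-3)²/28 = 0.142857 + 0.321429 = 0.464

h = 0.464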